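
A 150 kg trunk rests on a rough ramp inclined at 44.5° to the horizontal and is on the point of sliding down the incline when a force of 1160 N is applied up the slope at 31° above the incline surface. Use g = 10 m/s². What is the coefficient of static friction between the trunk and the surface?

On the verge of sliding down the incline, friction is at its maximum μN and acts up the slope.
Perpendicular to incline: N = W cos 44.5° − P sin 31° = 1070 − 597.4 = 472.4 N.
Along incline: P cos 31° + μN = W sin 44.5° → μ = (W sin 44.5° − P cos 31°) / N = 0.1208.

μ ≈ 0.121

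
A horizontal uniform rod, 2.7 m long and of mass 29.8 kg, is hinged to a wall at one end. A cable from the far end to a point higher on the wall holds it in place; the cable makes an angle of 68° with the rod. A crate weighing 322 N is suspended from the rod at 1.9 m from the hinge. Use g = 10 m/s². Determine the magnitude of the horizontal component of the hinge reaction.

Take torques about the hinge: T sin 68° · 2.7 = 29.8×10×1.35 + 322×1.9 = 1014.1 N·m.
So T = 1014.1 / (0.9272 × 2.7) = 405.09 N.
ΣF_x = 0: H_x = T cos 68° = 151.75 N.

H_x ≈ 152 N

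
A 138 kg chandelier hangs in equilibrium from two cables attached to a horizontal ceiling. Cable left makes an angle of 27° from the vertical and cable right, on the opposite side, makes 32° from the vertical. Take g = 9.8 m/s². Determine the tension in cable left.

T_left ≈ 836 N

Angles from the horizontal: cable left is 90° − 27° = 63°, cable right is 90° − 32° = 58°.
Weight W = 138 × 9.8 = 1352 N acts straight down.
Horizontal: T_left cos 63° = T_right cos 58°  →  T_right = 0.8567 T_left.
Vertical: T_left sin 63° + T_right sin 58° = 1352.
Substituting the horizontal relation into the vertical equation gives 1.618 T_left = 1352, so T_left = 836.1 N.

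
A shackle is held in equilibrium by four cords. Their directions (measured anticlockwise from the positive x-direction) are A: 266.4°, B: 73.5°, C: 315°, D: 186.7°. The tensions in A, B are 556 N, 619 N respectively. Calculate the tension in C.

T_C ≈ 27.9 N

Resolve: ΣF_x = 556 cos 266.4° + 619 cos 73.5° + T_C cos 315° + T_D cos 186.7° = 0.
        ΣF_y = 556 sin 266.4° + 619 sin 73.5° + T_C sin 315° + T_D sin 186.7° = 0.
The known terms sum to (140.9, 38.61) N, so 0.7071 T_C − 0.9932 T_D = -140.9 and -0.7071 T_C − 0.1167 T_D = -38.61.
Solving simultaneously: T_C = 27.91 N, T_D = 161.7 N.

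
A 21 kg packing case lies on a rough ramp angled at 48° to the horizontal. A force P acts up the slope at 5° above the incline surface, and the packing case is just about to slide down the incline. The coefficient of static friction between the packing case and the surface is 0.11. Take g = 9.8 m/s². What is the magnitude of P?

P ≈ 140 N

On the verge of sliding down the incline, friction equals μN and acts up the slope.
Perpendicular: N + P sin 5° = W cos 48° = 137.7 N.
Along incline: P cos 5° + μN = W sin 48° with W sin 48° = 152.9 N.
Solving the pair for P and N: P = 139.7 N, N = 125.5 N (and f = μN = 13.81 N).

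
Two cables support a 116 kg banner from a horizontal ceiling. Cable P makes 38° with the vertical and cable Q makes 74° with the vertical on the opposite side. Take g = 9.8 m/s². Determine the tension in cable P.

T_P ≈ 1180 N

Angles from the horizontal: cable P is 90° − 38° = 52°, cable Q is 90° − 74° = 16°.
Weight W = 116 × 9.8 = 1137 N acts straight down.
Horizontal: T_P cos 52° = T_Q cos 16°  →  T_Q = 0.6405 T_P.
Vertical: T_P sin 52° + T_Q sin 16° = 1137.
Substituting the horizontal relation into the vertical equation gives 0.9645 T_P = 1137, so T_P = 1179 N.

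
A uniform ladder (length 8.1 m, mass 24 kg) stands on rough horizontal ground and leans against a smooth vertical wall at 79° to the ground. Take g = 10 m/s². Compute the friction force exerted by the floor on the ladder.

f ≈ 23.3 N

Torques about the foot: N_wall · 8.1 sin 79° = 24×10×4.05 cos 79° → N_wall = 23.326 N.
ΣF_x = 0: f_floor = N_wall = 23.326 N.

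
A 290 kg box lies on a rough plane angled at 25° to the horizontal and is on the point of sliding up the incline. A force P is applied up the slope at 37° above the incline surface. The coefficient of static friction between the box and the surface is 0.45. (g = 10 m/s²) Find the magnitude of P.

P ≈ 2250 N

On the verge of sliding up the incline, friction equals μN and acts down the slope.
Perpendicular: N + P sin 37° = W cos 25° = 2628 N.
Along incline: P cos 37° = W sin 25° + μN  with W sin 25° = 1226 N.
Solving the pair for P and N: P = 2252 N, N = 1273 N (and f = μN = 572.9 N).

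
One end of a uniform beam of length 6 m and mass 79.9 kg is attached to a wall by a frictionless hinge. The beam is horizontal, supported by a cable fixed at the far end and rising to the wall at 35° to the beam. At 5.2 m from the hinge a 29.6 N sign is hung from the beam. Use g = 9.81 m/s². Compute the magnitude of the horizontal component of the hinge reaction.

Take torques about the hinge: T sin 35° · 6 = 79.9×9.81×3 + 29.6×5.2 = 2505.4 N·m.
So T = 2505.4 / (0.5736 × 6) = 728 N.
ΣF_x = 0: H_x = T cos 35° = 596.34 N.

H_x ≈ 596 N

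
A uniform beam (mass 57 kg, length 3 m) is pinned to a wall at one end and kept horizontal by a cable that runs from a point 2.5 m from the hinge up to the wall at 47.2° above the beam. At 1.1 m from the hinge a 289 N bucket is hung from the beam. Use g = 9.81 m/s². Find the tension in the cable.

T ≈ 631 N

Take torques about the hinge: T sin 47.2° · 2.5 = 57×9.81×1.5 + 289×1.1 = 1156.7 N·m.
So T = 1156.7 / (0.7337 × 2.5) = 630.56 N.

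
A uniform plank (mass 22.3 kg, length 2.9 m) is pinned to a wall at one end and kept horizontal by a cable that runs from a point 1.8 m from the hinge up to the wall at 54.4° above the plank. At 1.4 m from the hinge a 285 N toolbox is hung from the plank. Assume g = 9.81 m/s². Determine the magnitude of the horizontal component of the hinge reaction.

H_x ≈ 285 N

Take torques about the hinge: T sin 54.4° · 1.8 = 22.3×9.81×1.45 + 285×1.4 = 716.21 N·m.
So T = 716.21 / (0.8131 × 1.8) = 489.35 N.
ΣF_x = 0: H_x = T cos 54.4° = 284.86 N.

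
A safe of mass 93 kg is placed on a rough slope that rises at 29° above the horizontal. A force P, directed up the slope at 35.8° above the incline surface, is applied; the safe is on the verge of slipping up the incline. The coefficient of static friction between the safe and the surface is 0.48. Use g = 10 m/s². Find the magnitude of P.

On the verge of sliding up the incline, friction equals μN and acts down the slope.
Perpendicular: N + P sin 35.8° = W cos 29° = 813.4 N.
Along incline: P cos 35.8° = W sin 29° + μN  with W sin 29° = 450.9 N.
Solving the pair for P and N: P = 770.5 N, N = 362.7 N (and f = μN = 174.1 N).

P ≈ 771 N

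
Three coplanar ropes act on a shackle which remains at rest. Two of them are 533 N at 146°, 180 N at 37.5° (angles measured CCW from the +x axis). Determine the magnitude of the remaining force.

Sum the known components: ΣF_x = -299.1 N, ΣF_y = 407.6 N.
For equilibrium the remaining force must supply (−ΣF_x, −ΣF_y) = (299.1, -407.6) N.
Magnitude = √((299.1)² + (-407.6)²) = 505.6 N; direction = atan2(-407.6, 299.1) = 306.3°.

F ≈ 506 N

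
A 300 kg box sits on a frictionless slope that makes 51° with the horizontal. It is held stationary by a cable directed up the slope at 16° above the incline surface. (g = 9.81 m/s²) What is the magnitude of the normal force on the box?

Take axes along and perpendicular to the incline. Weight components: W sin 51° = 2287 N down-slope, W cos 51° = 1852 N into the surface.
Along incline: T cos 16° = W sin 51° → T = 2379 N.
Perpendicular: N = W cos 51° − T sin 16° = 1196 N.

N ≈ 1200 N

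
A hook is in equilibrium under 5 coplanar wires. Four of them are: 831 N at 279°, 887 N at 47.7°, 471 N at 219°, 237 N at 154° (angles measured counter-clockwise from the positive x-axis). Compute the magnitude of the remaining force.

F ≈ 387 N

Sum the known components: ΣF_x = 147.9 N, ΣF_y = -357.2 N.
For equilibrium the remaining force must supply (−ΣF_x, −ΣF_y) = (-147.9, 357.2) N.
Magnitude = √((-147.9)² + (357.2)²) = 386.6 N; direction = atan2(357.2, -147.9) = 112.5°.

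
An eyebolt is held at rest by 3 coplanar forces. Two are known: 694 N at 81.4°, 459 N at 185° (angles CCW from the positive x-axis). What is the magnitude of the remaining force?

F ≈ 737 N

Sum the known components: ΣF_x = -353.5 N, ΣF_y = 646.2 N.
For equilibrium the remaining force must supply (−ΣF_x, −ΣF_y) = (353.5, -646.2) N.
Magnitude = √((353.5)² + (-646.2)²) = 736.6 N; direction = atan2(-646.2, 353.5) = 298.7°.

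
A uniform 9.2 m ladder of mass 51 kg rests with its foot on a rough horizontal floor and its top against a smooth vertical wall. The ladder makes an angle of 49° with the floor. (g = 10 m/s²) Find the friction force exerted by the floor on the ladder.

Torques about the foot: N_wall · 9.2 sin 49° = 51×10×4.6 cos 49° → N_wall = 221.67 N.
ΣF_x = 0: f_floor = N_wall = 221.67 N.

f ≈ 222 N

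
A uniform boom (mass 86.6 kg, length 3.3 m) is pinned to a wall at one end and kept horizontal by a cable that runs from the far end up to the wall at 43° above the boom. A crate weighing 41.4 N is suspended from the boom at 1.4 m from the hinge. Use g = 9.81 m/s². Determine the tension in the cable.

Take torques about the hinge: T sin 43° · 3.3 = 86.6×9.81×1.65 + 41.4×1.4 = 1459.7 N·m.
So T = 1459.7 / (0.6820 × 3.3) = 648.59 N.

T ≈ 649 N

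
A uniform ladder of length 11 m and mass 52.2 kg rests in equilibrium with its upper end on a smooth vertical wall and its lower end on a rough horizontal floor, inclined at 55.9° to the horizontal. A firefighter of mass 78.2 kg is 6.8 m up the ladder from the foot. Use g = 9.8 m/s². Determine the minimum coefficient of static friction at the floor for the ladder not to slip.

μ_min ≈ 0.387

ΣF_y = 0: N_floor = 52.2×9.8 + 78.2×9.8 = 1277.9 N.
Torques about the foot: N_wall · 11 sin 55.9° = 52.2×9.8×5.5 cos 55.9° + 78.2×9.8×6.8 cos 55.9° → N_wall = 493.93 N.
ΣF_x = 0: f_floor = N_wall = 493.93 N.
μ_min = f_floor / N_floor = 493.93 / 1277.9 = 0.3865.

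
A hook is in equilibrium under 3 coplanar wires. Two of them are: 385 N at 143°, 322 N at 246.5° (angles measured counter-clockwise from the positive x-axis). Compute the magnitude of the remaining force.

Sum the known components: ΣF_x = -435.9 N, ΣF_y = -63.59 N.
For equilibrium the remaining force must supply (−ΣF_x, −ΣF_y) = (435.9, 63.59) N.
Magnitude = √((435.9)² + (63.59)²) = 440.5 N; direction = atan2(63.59, 435.9) = 8.3°.

F ≈ 440 N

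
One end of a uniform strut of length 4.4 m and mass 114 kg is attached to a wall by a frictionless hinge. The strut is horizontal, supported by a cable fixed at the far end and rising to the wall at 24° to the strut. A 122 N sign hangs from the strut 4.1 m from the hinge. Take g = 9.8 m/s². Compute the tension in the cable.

Take torques about the hinge: T sin 24° · 4.4 = 114×9.8×2.2 + 122×4.1 = 2958 N·m.
So T = 2958 / (0.4067 × 4.4) = 1652.9 N.

T ≈ 1650 N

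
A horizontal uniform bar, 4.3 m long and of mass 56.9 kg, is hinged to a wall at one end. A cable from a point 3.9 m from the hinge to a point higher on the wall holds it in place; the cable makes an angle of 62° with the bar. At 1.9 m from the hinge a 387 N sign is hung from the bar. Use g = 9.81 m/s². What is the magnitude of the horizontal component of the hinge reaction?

H_x ≈ 264 N

Take torques about the hinge: T sin 62° · 3.9 = 56.9×9.81×2.15 + 387×1.9 = 1935.4 N·m.
So T = 1935.4 / (0.8829 × 3.9) = 562.05 N.
ΣF_x = 0: H_x = T cos 62° = 263.87 N.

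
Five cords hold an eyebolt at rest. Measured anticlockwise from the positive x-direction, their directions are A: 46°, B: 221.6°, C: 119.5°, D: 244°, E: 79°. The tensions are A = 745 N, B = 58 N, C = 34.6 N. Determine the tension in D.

T_D ≈ 1340 N

Resolve: ΣF_x = 745 cos 46° + 58 cos 221.6° + 34.6 cos 119.5° + T_D cos 244° + T_E cos 79° = 0.
        ΣF_y = 745 sin 46° + 58 sin 221.6° + 34.6 sin 119.5° + T_D sin 244° + T_E sin 79° = 0.
The known terms sum to (457.1, 527.5) N, so -0.4384 T_D + 0.1908 T_E = -457.1 and -0.8988 T_D + 0.9816 T_E = -527.5.
Solving simultaneously: T_D = 1345 N, T_E = 693.9 N.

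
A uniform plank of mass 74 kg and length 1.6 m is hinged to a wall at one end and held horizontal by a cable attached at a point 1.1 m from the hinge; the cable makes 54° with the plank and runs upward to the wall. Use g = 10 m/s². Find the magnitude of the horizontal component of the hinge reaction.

Take torques about the hinge: T sin 54° · 1.1 = 74×10×0.8 = 592 N·m.
So T = 592 / (0.8090 × 1.1) = 665.23 N.
ΣF_x = 0: H_x = T cos 54° = 391.01 N.

H_x ≈ 391 N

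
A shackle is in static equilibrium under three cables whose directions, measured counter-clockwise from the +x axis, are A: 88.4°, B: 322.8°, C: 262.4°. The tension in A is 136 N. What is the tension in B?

T_B ≈ 16.3 N

Resolve: ΣF_x = 136 cos 88.4° + T_B cos 322.8° + T_C cos 262.4° = 0.
        ΣF_y = 136 sin 88.4° + T_B sin 322.8° + T_C sin 262.4° = 0.
The known terms sum to (3.797, 135.9) N, so 0.7965 T_B − 0.1323 T_C = -3.797 and -0.6046 T_B − 0.9912 T_C = -135.9.
Solving simultaneously: T_B = 16.35 N, T_C = 127.2 N.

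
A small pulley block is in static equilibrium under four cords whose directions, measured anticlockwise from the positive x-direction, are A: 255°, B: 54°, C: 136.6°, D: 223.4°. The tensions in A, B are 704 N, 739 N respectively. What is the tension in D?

Resolve: ΣF_x = 704 cos 255° + 739 cos 54° + T_C cos 136.6° + T_D cos 223.4° = 0.
        ΣF_y = 704 sin 255° + 739 sin 54° + T_C sin 136.6° + T_D sin 223.4° = 0.
The known terms sum to (252.2, -82.15) N, so -0.7266 T_C − 0.7266 T_D = -252.2 and 0.6871 T_C − 0.6871 T_D = 82.15.
Solving simultaneously: T_C = 233.3 N, T_D = 113.7 N.

T_D ≈ 114 N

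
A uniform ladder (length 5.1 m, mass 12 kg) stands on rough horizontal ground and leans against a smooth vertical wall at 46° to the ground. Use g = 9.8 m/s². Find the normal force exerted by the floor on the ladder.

ΣF_y = 0: N_floor = 12×9.8 = 117.6 N.

N_floor ≈ 118 N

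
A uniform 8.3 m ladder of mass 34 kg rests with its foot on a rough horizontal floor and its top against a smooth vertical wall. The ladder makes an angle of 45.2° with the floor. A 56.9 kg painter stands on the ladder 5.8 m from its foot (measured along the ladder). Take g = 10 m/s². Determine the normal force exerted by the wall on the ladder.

Torques about the foot: N_wall · 8.3 sin 45.2° = 34×10×4.15 cos 45.2° + 56.9×10×5.8 cos 45.2° → N_wall = 563.67 N.

N_wall ≈ 564 N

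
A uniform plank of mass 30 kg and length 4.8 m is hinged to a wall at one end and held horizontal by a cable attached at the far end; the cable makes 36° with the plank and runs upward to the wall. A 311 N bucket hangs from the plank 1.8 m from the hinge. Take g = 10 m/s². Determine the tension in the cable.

Take torques about the hinge: T sin 36° · 4.8 = 30×10×2.4 + 311×1.8 = 1279.8 N·m.
So T = 1279.8 / (0.5878 × 4.8) = 453.61 N.

T ≈ 454 N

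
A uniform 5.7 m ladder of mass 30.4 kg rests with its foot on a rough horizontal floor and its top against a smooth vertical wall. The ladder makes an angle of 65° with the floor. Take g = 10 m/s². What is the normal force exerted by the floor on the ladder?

ΣF_y = 0: N_floor = 30.4×10 = 304 N.

N_floor ≈ 304 N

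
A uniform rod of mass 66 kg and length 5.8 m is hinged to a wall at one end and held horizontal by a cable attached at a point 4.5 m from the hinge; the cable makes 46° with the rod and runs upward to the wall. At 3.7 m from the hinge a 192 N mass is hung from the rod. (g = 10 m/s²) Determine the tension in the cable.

T ≈ 811 N

Take torques about the hinge: T sin 46° · 4.5 = 66×10×2.9 + 192×3.7 = 2624.4 N·m.
So T = 2624.4 / (0.7193 × 4.5) = 810.74 N.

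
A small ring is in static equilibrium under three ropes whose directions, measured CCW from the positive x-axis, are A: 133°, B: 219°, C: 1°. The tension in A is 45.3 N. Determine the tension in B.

Resolve: ΣF_x = 45.3 cos 133° + T_B cos 219° + T_C cos 1° = 0.
        ΣF_y = 45.3 sin 133° + T_B sin 219° + T_C sin 1° = 0.
The known terms sum to (-30.89, 33.13) N, so -0.7771 T_B + 0.9998 T_C = 30.89 and -0.6293 T_B + 0.0175 T_C = -33.13.
Solving simultaneously: T_B = 54.68 N, T_C = 73.40 N.

T_B ≈ 54.7 N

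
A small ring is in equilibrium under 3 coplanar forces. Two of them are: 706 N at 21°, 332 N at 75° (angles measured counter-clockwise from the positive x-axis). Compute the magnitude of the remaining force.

F ≈ 940 N

Sum the known components: ΣF_x = 745 N, ΣF_y = 573.7 N.
For equilibrium the remaining force must supply (−ΣF_x, −ΣF_y) = (-745, -573.7) N.
Magnitude = √((-745)² + (-573.7)²) = 940.3 N; direction = atan2(-573.7, -745) = 217.6°.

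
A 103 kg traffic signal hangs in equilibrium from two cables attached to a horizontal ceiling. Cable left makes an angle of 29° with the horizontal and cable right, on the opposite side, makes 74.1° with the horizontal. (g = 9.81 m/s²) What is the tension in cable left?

Weight W = 103 × 9.81 = 1010 N acts straight down.
Horizontal: T_left cos 29° = T_right cos 74.1°  →  T_right = 3.193 T_left.
Vertical: T_left sin 29° + T_right sin 74.1° = 1010.
Substituting the horizontal relation into the vertical equation gives 3.555 T_left = 1010, so T_left = 284.2 N.

T_left ≈ 284 N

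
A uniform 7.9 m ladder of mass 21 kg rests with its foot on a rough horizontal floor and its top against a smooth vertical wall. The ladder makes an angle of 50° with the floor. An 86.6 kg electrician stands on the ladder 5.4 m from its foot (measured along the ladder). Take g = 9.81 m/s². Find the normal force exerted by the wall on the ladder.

Torques about the foot: N_wall · 7.9 sin 50° = 21×9.81×3.95 cos 50° + 86.6×9.81×5.4 cos 50° → N_wall = 573.7 N.

N_wall ≈ 574 N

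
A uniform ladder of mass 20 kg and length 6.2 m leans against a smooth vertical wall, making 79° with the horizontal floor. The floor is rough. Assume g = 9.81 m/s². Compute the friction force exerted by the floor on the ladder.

Torques about the foot: N_wall · 6.2 sin 79° = 20×9.81×3.1 cos 79° → N_wall = 19.069 N.
ΣF_x = 0: f_floor = N_wall = 19.069 N.

f ≈ 19.1 N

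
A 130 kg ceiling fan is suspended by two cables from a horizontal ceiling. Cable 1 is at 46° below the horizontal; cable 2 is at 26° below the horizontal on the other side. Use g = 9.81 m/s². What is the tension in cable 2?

T_2 ≈ 931 N

Weight W = 130 × 9.81 = 1275 N acts straight down.
Horizontal: T_1 cos 46° = T_2 cos 26°  →  T_1 = 1.294 T_2.
Vertical: T_1 sin 46° + T_2 sin 26° = 1275.
Substituting the horizontal relation into the vertical equation gives 1.369 T_2 = 1275, so T_2 = 931.5 N.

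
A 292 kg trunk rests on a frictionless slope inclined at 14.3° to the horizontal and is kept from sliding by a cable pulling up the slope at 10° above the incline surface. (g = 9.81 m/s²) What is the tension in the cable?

Take axes along and perpendicular to the incline. Weight components: W sin 14.3° = 707.5 N down-slope, W cos 14.3° = 2776 N into the surface.
Along incline: T cos 10° = W sin 14.3° → T = 718.4 N.
Perpendicular: N = W cos 14.3° − T sin 10° = 2651 N.

T ≈ 718 N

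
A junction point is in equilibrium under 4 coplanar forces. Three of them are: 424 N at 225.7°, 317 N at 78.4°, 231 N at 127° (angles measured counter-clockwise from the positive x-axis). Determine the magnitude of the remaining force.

Sum the known components: ΣF_x = -371.4 N, ΣF_y = 191.6 N.
For equilibrium the remaining force must supply (−ΣF_x, −ΣF_y) = (371.4, -191.6) N.
Magnitude = √((371.4)² + (-191.6)²) = 417.9 N; direction = atan2(-191.6, 371.4) = 332.7°.

F ≈ 418 N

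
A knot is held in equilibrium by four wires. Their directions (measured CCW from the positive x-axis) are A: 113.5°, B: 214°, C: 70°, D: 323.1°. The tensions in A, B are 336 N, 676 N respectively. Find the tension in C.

Resolve: ΣF_x = 336 cos 113.5° + 676 cos 214° + T_C cos 70° + T_D cos 323.1° = 0.
        ΣF_y = 336 sin 113.5° + 676 sin 214° + T_C sin 70° + T_D sin 323.1° = 0.
The known terms sum to (-694.4, -69.88) N, so 0.3420 T_C + 0.7997 T_D = 694.4 and 0.9397 T_C − 0.6004 T_D = 69.88.
Solving simultaneously: T_C = 494.2 N, T_D = 657 N.

T_C ≈ 494 N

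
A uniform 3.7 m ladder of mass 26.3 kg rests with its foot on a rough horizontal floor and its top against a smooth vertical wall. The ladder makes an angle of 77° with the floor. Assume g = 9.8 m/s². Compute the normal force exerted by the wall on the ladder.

N_wall ≈ 29.8 N

Torques about the foot: N_wall · 3.7 sin 77° = 26.3×9.8×1.85 cos 77° → N_wall = 29.752 N.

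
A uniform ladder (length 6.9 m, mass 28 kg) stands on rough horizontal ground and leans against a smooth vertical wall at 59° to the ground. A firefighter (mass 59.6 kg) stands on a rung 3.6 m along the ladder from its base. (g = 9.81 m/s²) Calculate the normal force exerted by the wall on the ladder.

Torques about the foot: N_wall · 6.9 sin 59° = 28×9.81×3.45 cos 59° + 59.6×9.81×3.6 cos 59° → N_wall = 265.81 N.

N_wall ≈ 266 N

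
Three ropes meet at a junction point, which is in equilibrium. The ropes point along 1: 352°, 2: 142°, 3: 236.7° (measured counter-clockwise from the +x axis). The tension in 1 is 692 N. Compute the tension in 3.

Resolve: ΣF_x = 692 cos 352° + T_2 cos 142° + T_3 cos 236.7° = 0.
        ΣF_y = 692 sin 352° + T_2 sin 142° + T_3 sin 236.7° = 0.
The known terms sum to (685.3, -96.31) N, so -0.7880 T_2 − 0.5490 T_3 = -685.3 and 0.6157 T_2 − 0.8358 T_3 = 96.31.
Solving simultaneously: T_2 = 627.7 N, T_3 = 347.2 N.

T_3 ≈ 347 N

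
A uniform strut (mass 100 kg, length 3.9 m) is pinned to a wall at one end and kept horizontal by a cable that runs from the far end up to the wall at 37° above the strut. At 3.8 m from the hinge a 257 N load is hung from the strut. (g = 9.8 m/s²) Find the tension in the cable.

Take torques about the hinge: T sin 37° · 3.9 = 100×9.8×1.95 + 257×3.8 = 2887.6 N·m.
So T = 2887.6 / (0.6018 × 3.9) = 1230.3 N.

T ≈ 1230 N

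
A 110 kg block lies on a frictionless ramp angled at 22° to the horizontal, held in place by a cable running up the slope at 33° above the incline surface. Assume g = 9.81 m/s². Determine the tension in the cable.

T ≈ 482 N

Take axes along and perpendicular to the incline. Weight components: W sin 22° = 404.2 N down-slope, W cos 22° = 1001 N into the surface.
Along incline: T cos 33° = W sin 22° → T = 482 N.
Perpendicular: N = W cos 22° − T sin 33° = 738 N.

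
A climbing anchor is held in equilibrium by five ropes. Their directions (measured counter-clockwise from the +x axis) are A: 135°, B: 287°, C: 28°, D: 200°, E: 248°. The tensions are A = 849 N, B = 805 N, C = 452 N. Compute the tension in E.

T_E ≈ 38.3 N

Resolve: ΣF_x = 849 cos 135° + 805 cos 287° + 452 cos 28° + T_D cos 200° + T_E cos 248° = 0.
        ΣF_y = 849 sin 135° + 805 sin 287° + 452 sin 28° + T_D sin 200° + T_E sin 248° = 0.
The known terms sum to (34.12, 42.71) N, so -0.9397 T_D − 0.3746 T_E = -34.12 and -0.3420 T_D − 0.9272 T_E = -42.71.
Solving simultaneously: T_D = 21.04 N, T_E = 38.30 N.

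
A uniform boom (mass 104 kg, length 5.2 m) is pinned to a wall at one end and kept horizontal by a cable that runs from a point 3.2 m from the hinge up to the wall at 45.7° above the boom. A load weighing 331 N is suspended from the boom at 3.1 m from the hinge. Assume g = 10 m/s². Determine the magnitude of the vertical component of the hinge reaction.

|H_y| ≈ 205 N

Take torques about the hinge: T sin 45.7° · 3.2 = 104×10×2.6 + 331×3.1 = 3730.1 N·m.
So T = 3730.1 / (0.7157 × 3.2) = 1628.7 N.
ΣF_y = 0: H_y = (104×10 + 331) − T sin 45.7° = 1371 − 1165.7 = 205.34 N.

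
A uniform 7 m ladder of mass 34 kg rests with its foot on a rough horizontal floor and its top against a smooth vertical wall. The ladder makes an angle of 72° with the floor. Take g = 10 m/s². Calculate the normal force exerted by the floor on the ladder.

ΣF_y = 0: N_floor = 34×10 = 340 N.

N_floor ≈ 340 N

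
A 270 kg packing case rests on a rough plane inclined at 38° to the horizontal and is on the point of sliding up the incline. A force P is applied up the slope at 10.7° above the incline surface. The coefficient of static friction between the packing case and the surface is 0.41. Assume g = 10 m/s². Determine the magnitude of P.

P ≈ 2390 N

On the verge of sliding up the incline, friction equals μN and acts down the slope.
Perpendicular: N + P sin 10.7° = W cos 38° = 2128 N.
Along incline: P cos 10.7° = W sin 38° + μN  with W sin 38° = 1662 N.
Solving the pair for P and N: P = 2394 N, N = 1683 N (and f = μN = 690.1 N).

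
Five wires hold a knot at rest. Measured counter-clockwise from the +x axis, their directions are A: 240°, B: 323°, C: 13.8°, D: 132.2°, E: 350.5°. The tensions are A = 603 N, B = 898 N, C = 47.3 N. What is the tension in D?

Resolve: ΣF_x = 603 cos 240° + 898 cos 323° + 47.3 cos 13.8° + T_D cos 132.2° + T_E cos 350.5° = 0.
        ΣF_y = 603 sin 240° + 898 sin 323° + 47.3 sin 13.8° + T_D sin 132.2° + T_E sin 350.5° = 0.
The known terms sum to (461.6, -1051) N, so -0.6717 T_D + 0.9863 T_E = -461.6 and 0.7408 T_D − 0.1650 T_E = 1051.
Solving simultaneously: T_D = 1550 N, T_E = 587.7 N.

T_D ≈ 1550 N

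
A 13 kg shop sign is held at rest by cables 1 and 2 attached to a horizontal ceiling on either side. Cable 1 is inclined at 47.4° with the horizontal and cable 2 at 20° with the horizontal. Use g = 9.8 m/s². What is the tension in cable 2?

T_2 ≈ 93.4 N

Weight W = 13 × 9.8 = 127.4 N acts straight down.
Horizontal: T_1 cos 47.4° = T_2 cos 20°  →  T_1 = 1.388 T_2.
Vertical: T_1 sin 47.4° + T_2 sin 20° = 127.4.
Substituting the horizontal relation into the vertical equation gives 1.364 T_2 = 127.4, so T_2 = 93.41 N.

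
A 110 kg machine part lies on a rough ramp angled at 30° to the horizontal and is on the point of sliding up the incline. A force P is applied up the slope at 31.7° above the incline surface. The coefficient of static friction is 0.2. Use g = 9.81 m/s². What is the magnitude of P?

On the verge of sliding up the incline, friction equals μN and acts down the slope.
Perpendicular: N + P sin 31.7° = W cos 30° = 934.5 N.
Along incline: P cos 31.7° = W sin 30° + μN  with W sin 30° = 539.5 N.
Solving the pair for P and N: P = 760 N, N = 535.2 N (and f = μN = 107 N).

P ≈ 760 N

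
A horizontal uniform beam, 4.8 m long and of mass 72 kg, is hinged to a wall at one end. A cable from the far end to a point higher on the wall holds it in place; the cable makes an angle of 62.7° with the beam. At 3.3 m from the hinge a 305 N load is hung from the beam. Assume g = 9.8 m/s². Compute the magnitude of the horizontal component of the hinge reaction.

H_x ≈ 290 N

Take torques about the hinge: T sin 62.7° · 4.8 = 72×9.8×2.4 + 305×3.3 = 2699.9 N·m.
So T = 2699.9 / (0.8886 × 4.8) = 632.99 N.
ΣF_x = 0: H_x = T cos 62.7° = 290.32 N.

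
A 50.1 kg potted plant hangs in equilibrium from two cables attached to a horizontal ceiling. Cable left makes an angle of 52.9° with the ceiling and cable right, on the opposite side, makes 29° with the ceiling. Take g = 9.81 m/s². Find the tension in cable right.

Weight W = 50.1 × 9.81 = 491.5 N acts straight down.
Horizontal: T_left cos 52.9° = T_right cos 29°  →  T_left = 1.45 T_right.
Vertical: T_left sin 52.9° + T_right sin 29° = 491.5.
Substituting the horizontal relation into the vertical equation gives 1.641 T_right = 491.5, so T_right = 299.5 N.

T_right ≈ 299 N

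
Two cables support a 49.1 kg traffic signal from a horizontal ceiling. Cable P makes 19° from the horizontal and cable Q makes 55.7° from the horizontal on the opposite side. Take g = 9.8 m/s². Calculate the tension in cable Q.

T_Q ≈ 472 N

Weight W = 49.1 × 9.8 = 481.2 N acts straight down.
Horizontal: T_P cos 19° = T_Q cos 55.7°  →  T_P = 0.596 T_Q.
Vertical: T_P sin 19° + T_Q sin 55.7° = 481.2.
Substituting the horizontal relation into the vertical equation gives 1.02 T_Q = 481.2, so T_Q = 471.7 N.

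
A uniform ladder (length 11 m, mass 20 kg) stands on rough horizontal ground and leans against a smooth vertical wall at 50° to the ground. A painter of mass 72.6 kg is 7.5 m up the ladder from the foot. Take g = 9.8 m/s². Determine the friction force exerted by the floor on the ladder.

f ≈ 489 N

Torques about the foot: N_wall · 11 sin 50° = 20×9.8×5.5 cos 50° + 72.6×9.8×7.5 cos 50° → N_wall = 489.28 N.
ΣF_x = 0: f_floor = N_wall = 489.28 N.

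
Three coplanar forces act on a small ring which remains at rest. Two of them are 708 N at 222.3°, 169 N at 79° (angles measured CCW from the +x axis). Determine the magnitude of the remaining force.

F ≈ 581 N

Sum the known components: ΣF_x = -491.4 N, ΣF_y = -310.6 N.
For equilibrium the remaining force must supply (−ΣF_x, −ΣF_y) = (491.4, 310.6) N.
Magnitude = √((491.4)² + (310.6)²) = 581.3 N; direction = atan2(310.6, 491.4) = 32.3°.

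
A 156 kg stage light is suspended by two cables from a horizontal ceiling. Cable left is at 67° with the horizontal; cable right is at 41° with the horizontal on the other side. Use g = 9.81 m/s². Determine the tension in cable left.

T_left ≈ 1210 N

Weight W = 156 × 9.81 = 1530 N acts straight down.
Horizontal: T_left cos 67° = T_right cos 41°  →  T_right = 0.5177 T_left.
Vertical: T_left sin 67° + T_right sin 41° = 1530.
Substituting the horizontal relation into the vertical equation gives 1.26 T_left = 1530, so T_left = 1214 N.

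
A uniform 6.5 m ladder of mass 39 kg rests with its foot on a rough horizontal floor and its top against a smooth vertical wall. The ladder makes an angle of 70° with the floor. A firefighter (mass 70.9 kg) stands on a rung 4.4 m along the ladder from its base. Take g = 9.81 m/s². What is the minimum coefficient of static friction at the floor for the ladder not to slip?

ΣF_y = 0: N_floor = 39×9.81 + 70.9×9.81 = 1078.1 N.
Torques about the foot: N_wall · 6.5 sin 70° = 39×9.81×3.25 cos 70° + 70.9×9.81×4.4 cos 70° → N_wall = 240.99 N.
ΣF_x = 0: f_floor = N_wall = 240.99 N.
μ_min = f_floor / N_floor = 240.99 / 1078.1 = 0.2235.

μ_min ≈ 0.224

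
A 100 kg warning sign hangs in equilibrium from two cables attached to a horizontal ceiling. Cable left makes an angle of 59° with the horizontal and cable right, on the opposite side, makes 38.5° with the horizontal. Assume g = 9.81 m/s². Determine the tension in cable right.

T_right ≈ 510 N

Weight W = 100 × 9.81 = 981 N acts straight down.
Horizontal: T_left cos 59° = T_right cos 38.5°  →  T_left = 1.52 T_right.
Vertical: T_left sin 59° + T_right sin 38.5° = 981.
Substituting the horizontal relation into the vertical equation gives 1.925 T_right = 981, so T_right = 509.6 N.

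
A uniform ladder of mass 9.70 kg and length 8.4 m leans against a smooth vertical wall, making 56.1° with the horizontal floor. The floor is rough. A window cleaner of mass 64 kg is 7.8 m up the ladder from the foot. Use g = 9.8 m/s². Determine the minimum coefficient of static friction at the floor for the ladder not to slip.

μ_min ≈ 0.586

ΣF_y = 0: N_floor = 9.70×9.8 + 64×9.8 = 722.26 N.
Torques about the foot: N_wall · 8.4 sin 56.1° = 9.70×9.8×4.2 cos 56.1° + 64×9.8×7.8 cos 56.1° → N_wall = 423.3 N.
ΣF_x = 0: f_floor = N_wall = 423.3 N.
μ_min = f_floor / N_floor = 423.3 / 722.26 = 0.5861.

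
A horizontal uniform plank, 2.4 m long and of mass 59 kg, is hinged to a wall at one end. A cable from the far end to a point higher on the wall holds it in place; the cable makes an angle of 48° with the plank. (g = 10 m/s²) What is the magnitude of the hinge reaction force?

Take torques about the hinge: T sin 48° · 2.4 = 59×10×1.2 = 708 N·m.
So T = 708 / (0.7431 × 2.4) = 396.96 N.
ΣF_x = 0: H_x = T cos 48° = 265.62 N.
ΣF_y = 0: H_y = (59×10) − T sin 48° = 590 − 295 = 295 N.
|H| = √(H_x² + H_y²) = √((265.62)² + (295)²) = 396.96 N.

|H| ≈ 397 N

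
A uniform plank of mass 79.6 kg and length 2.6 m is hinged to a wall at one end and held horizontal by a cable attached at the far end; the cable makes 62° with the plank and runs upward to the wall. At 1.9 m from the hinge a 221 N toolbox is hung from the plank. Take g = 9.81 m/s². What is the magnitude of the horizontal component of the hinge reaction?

Take torques about the hinge: T sin 62° · 2.6 = 79.6×9.81×1.3 + 221×1.9 = 1435 N·m.
So T = 1435 / (0.8829 × 2.6) = 625.11 N.
ΣF_x = 0: H_x = T cos 62° = 293.47 N.

H_x ≈ 293 N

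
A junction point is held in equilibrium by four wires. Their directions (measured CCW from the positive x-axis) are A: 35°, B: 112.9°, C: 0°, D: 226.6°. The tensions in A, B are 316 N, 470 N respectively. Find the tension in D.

T_D ≈ 845 N

Resolve: ΣF_x = 316 cos 35° + 470 cos 112.9° + T_C cos 0° + T_D cos 226.6° = 0.
        ΣF_y = 316 sin 35° + 470 sin 112.9° + T_C sin 0° + T_D sin 226.6° = 0.
The known terms sum to (75.96, 614.2) N, so 1.0000 T_C − 0.6871 T_D = -75.96 and 0.0000 T_C − 0.7266 T_D = -614.2.
Solving simultaneously: T_C = 504.9 N, T_D = 845.3 N.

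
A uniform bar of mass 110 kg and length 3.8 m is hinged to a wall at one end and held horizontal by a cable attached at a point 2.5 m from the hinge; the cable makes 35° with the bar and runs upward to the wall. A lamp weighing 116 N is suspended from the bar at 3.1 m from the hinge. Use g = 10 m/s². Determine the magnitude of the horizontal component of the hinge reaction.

Take torques about the hinge: T sin 35° · 2.5 = 110×10×1.9 + 116×3.1 = 2449.6 N·m.
So T = 2449.6 / (0.5736 × 2.5) = 1708.3 N.
ΣF_x = 0: H_x = T cos 35° = 1399.4 N.

H_x ≈ 1400 N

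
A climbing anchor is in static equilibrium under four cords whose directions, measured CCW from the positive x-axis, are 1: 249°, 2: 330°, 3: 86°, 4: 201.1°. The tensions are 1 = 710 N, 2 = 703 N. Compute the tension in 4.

T_4 ≈ 469 N

Resolve: ΣF_x = 710 cos 249° + 703 cos 330° + T_3 cos 86° + T_4 cos 201.1° = 0.
        ΣF_y = 710 sin 249° + 703 sin 330° + T_3 sin 86° + T_4 sin 201.1° = 0.
The known terms sum to (354.4, -1014) N, so 0.0698 T_3 − 0.9330 T_4 = -354.4 and 0.9976 T_3 − 0.3600 T_4 = 1014.
Solving simultaneously: T_3 = 1186 N, T_4 = 468.5 N.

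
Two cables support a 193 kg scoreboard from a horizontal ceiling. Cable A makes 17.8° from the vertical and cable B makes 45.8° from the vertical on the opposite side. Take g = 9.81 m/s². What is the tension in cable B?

Angles from the horizontal: cable A is 90° − 17.8° = 72.2°, cable B is 90° − 45.8° = 44.2°.
Weight W = 193 × 9.81 = 1893 N acts straight down.
Horizontal: T_A cos 72.2° = T_B cos 44.2°  →  T_A = 2.345 T_B.
Vertical: T_A sin 72.2° + T_B sin 44.2° = 1893.
Substituting the horizontal relation into the vertical equation gives 2.93 T_B = 1893, so T_B = 646.2 N.

T_B ≈ 646 N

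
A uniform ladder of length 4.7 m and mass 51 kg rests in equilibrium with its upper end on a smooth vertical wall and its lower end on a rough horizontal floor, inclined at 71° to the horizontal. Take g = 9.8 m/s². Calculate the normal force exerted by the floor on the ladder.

N_floor ≈ 500 N

ΣF_y = 0: N_floor = 51×9.8 = 499.8 N.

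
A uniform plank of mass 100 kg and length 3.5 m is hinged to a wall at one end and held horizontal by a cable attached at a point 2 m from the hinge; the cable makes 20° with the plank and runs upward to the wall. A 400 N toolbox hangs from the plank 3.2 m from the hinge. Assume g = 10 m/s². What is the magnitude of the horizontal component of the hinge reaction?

H_x ≈ 4160 N

Take torques about the hinge: T sin 20° · 2 = 100×10×1.75 + 400×3.2 = 3030 N·m.
So T = 3030 / (0.3420 × 2) = 4429.6 N.
ΣF_x = 0: H_x = T cos 20° = 4162.4 N.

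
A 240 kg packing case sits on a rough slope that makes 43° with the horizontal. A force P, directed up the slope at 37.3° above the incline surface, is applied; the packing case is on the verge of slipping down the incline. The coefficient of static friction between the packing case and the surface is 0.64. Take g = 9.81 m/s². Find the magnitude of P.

P ≈ 1240 N

On the verge of sliding down the incline, friction equals μN and acts up the slope.
Perpendicular: N + P sin 37.3° = W cos 43° = 1722 N.
Along incline: P cos 37.3° + μN = W sin 43° with W sin 43° = 1606 N.
Solving the pair for P and N: P = 1236 N, N = 973.1 N (and f = μN = 622.8 N).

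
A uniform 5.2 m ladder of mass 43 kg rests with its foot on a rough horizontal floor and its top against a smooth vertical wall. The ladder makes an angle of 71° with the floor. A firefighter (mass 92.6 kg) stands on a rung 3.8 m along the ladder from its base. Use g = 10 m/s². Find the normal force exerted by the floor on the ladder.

ΣF_y = 0: N_floor = 43×10 + 92.6×10 = 1356 N.

N_floor ≈ 1360 N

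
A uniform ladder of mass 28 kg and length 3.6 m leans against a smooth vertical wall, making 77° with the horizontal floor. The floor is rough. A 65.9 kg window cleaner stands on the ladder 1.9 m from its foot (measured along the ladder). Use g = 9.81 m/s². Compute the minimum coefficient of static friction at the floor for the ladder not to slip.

μ_min ≈ 0.120

ΣF_y = 0: N_floor = 28×9.81 + 65.9×9.81 = 921.16 N.
Torques about the foot: N_wall · 3.6 sin 77° = 28×9.81×1.8 cos 77° + 65.9×9.81×1.9 cos 77° → N_wall = 110.48 N.
ΣF_x = 0: f_floor = N_wall = 110.48 N.
μ_min = f_floor / N_floor = 110.48 / 921.16 = 0.1199.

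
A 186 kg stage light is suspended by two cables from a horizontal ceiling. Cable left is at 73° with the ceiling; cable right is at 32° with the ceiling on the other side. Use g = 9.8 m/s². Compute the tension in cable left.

Weight W = 186 × 9.8 = 1823 N acts straight down.
Horizontal: T_left cos 73° = T_right cos 32°  →  T_right = 0.3448 T_left.
Vertical: T_left sin 73° + T_right sin 32° = 1823.
Substituting the horizontal relation into the vertical equation gives 1.139 T_left = 1823, so T_left = 1600 N.

T_left ≈ 1600 N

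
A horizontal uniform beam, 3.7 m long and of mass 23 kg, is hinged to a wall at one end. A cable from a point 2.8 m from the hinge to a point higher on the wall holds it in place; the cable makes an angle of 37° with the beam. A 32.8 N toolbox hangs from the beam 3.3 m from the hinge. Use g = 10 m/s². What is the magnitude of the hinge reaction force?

|H| ≈ 263 N

Take torques about the hinge: T sin 37° · 2.8 = 23×10×1.85 + 32.8×3.3 = 533.74 N·m.
So T = 533.74 / (0.6018 × 2.8) = 316.74 N.
ΣF_x = 0: H_x = T cos 37° = 252.96 N.
ΣF_y = 0: H_y = (23×10 + 32.8) − T sin 37° = 262.8 − 190.62 = 72.179 N.
|H| = √(H_x² + H_y²) = √((252.96)² + (72.179)²) = 263.06 N.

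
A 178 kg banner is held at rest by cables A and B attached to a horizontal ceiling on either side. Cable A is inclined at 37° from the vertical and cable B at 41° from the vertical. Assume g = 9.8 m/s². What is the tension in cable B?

T_B ≈ 1070 N

Angles from the horizontal: cable A is 90° − 37° = 53°, cable B is 90° − 41° = 49°.
Weight W = 178 × 9.8 = 1744 N acts straight down.
Horizontal: T_A cos 53° = T_B cos 49°  →  T_A = 1.09 T_B.
Vertical: T_A sin 53° + T_B sin 49° = 1744.
Substituting the horizontal relation into the vertical equation gives 1.625 T_B = 1744, so T_B = 1073 N.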